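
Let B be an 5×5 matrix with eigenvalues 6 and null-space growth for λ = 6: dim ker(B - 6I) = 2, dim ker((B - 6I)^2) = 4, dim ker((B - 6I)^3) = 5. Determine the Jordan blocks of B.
Jordan blocks: (6, 3), (6, 2)

λ = 6: successive nullity increments [2, 2, 1] count blocks of size ≥ k; block sizes are [3, 2].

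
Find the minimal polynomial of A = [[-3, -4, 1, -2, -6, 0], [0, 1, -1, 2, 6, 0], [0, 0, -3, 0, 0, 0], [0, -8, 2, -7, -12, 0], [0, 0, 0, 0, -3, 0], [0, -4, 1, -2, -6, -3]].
m_A(x) = (x + 3)^2

The characteristic polynomial factors as (x + 3)^6. The minimal polynomial is ∏(x - λ)^{k_λ} where k_λ is the size of the largest Jordan block at λ.

For λ = -3: rank(A + 3I) = 1, and the largest Jordan block has size 2 (the smallest k with rank((A + 3I)^k) = rank((A + 3I)^(k+1))).

So m_A(x) = (x + 3)^2.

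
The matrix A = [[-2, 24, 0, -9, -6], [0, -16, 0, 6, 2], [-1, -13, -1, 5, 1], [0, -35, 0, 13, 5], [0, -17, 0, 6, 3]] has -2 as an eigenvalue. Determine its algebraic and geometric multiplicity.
The characteristic polynomial is (x - 1)^2(x + 1)(x + 2)^2, so the factor x + 2 appears with exponent 2: the algebraic multiplicity is 2.

rank(A + 2I) = 3, so the eigenspace has dimension 5 - 3 = 2: the geometric multiplicity is 2.

algebraic multiplicity 2, geometric multiplicity 2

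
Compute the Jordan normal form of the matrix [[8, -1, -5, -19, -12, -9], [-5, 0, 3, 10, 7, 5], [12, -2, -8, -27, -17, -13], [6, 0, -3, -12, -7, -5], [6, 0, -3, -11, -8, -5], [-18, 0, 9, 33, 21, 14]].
J = [[-1, 1, 0, 0, 0, 0], [0, -1, 1, 0, 0, 0], [0, 0, -1, 0, 0, 0], [0, 0, 0, -1, 1, 0], [0, 0, 0, 0, -1, 0], [0, 0, 0, 0, 0, -1]]

The characteristic polynomial is det(xI - A) = (x + 1)^6, so the eigenvalues are -1 (algebraic multiplicity 6).

For λ = -1: rank(A + I) = 3, rank((A + I)^2) = 1, rank((A + I)^3) = 0. The eigenspace has dimension 6 - 3 = 3, so there are 3 Jordan blocks; the rank sequence gives block sizes [3, 2, 1].

Assembling the blocks gives the Jordan form J above.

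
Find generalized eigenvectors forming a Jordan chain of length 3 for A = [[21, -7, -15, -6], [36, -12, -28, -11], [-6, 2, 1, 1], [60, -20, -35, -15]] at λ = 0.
We seek v_1 ∈ ker(A^3) \ ker(A^2), then set v_{i+1} = A v_i.

One such chain is v_1 = [[1, 2, -1, 4]]^T, v_2 = [[-2, -4, 1, -5]]^T, v_3 = [[1, 3, 0, 0]]^T. Check: A v_3 = [[0, 0, 0, 0]]^T = 0.

v_1 = [[1, 2, -1, 4]]^T, v_2 = [[-2, -4, 1, -5]]^T, v_3 = [[1, 3, 0, 0]]^T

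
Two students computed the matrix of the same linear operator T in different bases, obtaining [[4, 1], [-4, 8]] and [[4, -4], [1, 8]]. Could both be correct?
Yes.

Two matrices over a field are similar if and only if they have the same invariant factors.

Both A and B have characteristic polynomial (x - 6)^2 and minimal polynomial (x - 6)^2. Computing further, both have invariant factors (x - 6)^2. Hence A and B are similar.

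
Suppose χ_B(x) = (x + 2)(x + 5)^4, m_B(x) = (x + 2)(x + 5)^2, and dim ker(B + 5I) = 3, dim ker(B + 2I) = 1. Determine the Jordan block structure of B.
λ = -5: algebraic multiplicity 4 (exponent in χ_B), largest block size 2 (exponent in m_B), 3 blocks (geometric multiplicity). These force block sizes [2, 1, 1].
λ = -2: algebraic multiplicity 1 (exponent in χ_B), largest block size 1 (exponent in m_B), 1 block (geometric multiplicity). This forces block sizes [1].

Jordan blocks: (-5, 2), (-5, 1), (-5, 1), (-2, 1)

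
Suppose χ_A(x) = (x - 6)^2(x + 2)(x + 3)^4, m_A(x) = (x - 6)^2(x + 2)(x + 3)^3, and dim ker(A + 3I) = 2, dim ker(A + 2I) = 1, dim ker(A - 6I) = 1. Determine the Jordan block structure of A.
Jordan blocks: (-3, 3), (-3, 1), (-2, 1), (6, 2)

λ = -3: algebraic multiplicity 4 (exponent in χ_A), largest block size 3 (exponent in m_A), 2 blocks (geometric multiplicity). These force block sizes [3, 1].
λ = -2: algebraic multiplicity 1 (exponent in χ_A), largest block size 1 (exponent in m_A), 1 block (geometric multiplicity). This forces block sizes [1].
λ = 6: algebraic multiplicity 2 (exponent in χ_A), largest block size 2 (exponent in m_A), 1 block (geometric multiplicity). This forces block sizes [2].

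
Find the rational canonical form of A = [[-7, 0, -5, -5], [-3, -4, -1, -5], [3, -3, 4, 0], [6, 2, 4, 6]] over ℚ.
R = [[-2, 0, 0, 0], [0, 0, 0, -4], [0, 1, 0, 4], [0, 0, 1, 1]]

The invariant factors of A (the non-unit diagonal entries of the Smith normal form of xI - A over ℚ[x]) are x + 2, (x - 2)(x - 1)(x + 2), each dividing the next. The characteristic polynomial is their product, (x - 2)(x - 1)(x + 2)^2.

The rational canonical form is the block-diagonal matrix of companion matrices C(f_i):
R = [[-2, 0, 0, 0], [0, 0, 0, -4], [0, 1, 0, 4], [0, 0, 1, 1]].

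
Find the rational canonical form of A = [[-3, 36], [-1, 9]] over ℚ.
The invariant factors of A (the non-unit diagonal entries of the Smith normal form of xI - A over ℚ[x]) are (x - 3)^2, each dividing the next. The characteristic polynomial is their product, (x - 3)^2.

The rational canonical form is the block-diagonal matrix of companion matrices C(f_i):
R = [[0, -9], [1, 6]].

R = [[0, -9], [1, 6]]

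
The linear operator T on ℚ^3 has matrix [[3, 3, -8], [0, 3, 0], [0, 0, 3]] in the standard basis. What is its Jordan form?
The characteristic polynomial is det(xI - A) = (x - 3)^3, so the eigenvalues are 3 (algebraic multiplicity 3).

For λ = 3: rank(A - 3I) = 1, rank((A - 3I)^2) = 0. The eigenspace has dimension 3 - 1 = 2, so there are 2 Jordan blocks; the rank sequence gives block sizes [2, 1].

Assembling the blocks gives the Jordan form J above.

J = [[3, 1, 0], [0, 3, 0], [0, 0, 3]]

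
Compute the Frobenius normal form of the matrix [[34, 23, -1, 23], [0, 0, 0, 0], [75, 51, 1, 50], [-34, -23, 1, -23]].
The invariant factors of A (the non-unit diagonal entries of the Smith normal form of xI - A over ℚ[x]) are x, x(x - 6)^2, each dividing the next. The characteristic polynomial is their product, x^2(x - 6)^2.

The rational canonical form is the block-diagonal matrix of companion matrices C(f_i):
R = [[0, 0, 0, 0], [0, 0, 0, 0], [0, 1, 0, -36], [0, 0, 1, 12]].

R = [[0, 0, 0, 0], [0, 0, 0, 0], [0, 1, 0, -36], [0, 0, 1, 12]]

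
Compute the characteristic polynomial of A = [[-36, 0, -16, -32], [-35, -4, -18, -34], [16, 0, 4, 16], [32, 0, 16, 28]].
χ_A(x) = (x - 4)(x + 4)^3

xI - A = [[x + 36, 0, 16, 32], [35, x + 4, 18, 34], [-16, 0, x - 4, -16], [-32, 0, -16, x - 28]].

Expanding det(xI - A) along the first row:
det(xI - A) = + (x + 36)·det([[x + 4, 18, 34], [0, x - 4, -16], [0, -16, x - 28]]) - (0)·det([[35, 18, 34], [-16, x - 4, -16], [-32, -16, x - 28]]) + (16)·det([[35, x + 4, 34], [-16, 0, -16], [-32, 0, x - 28]]) - (32)·det([[35, x + 4, 18], [-16, 0, x - 4], [-32, 0, -16]]).

Evaluating gives χ_A(x) = x^4 + 8x^3 - 128x - 256 = (x - 4)(x + 4)^3.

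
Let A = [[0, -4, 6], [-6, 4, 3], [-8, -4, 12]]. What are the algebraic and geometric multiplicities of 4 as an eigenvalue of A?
The characteristic polynomial is (x - 6)^2(x - 4), so the factor x - 4 appears with exponent 1: the algebraic multiplicity is 1.

rank(A - 4I) = 2, so the eigenspace has dimension 3 - 2 = 1: the geometric multiplicity is 1.

algebraic multiplicity 1, geometric multiplicity 1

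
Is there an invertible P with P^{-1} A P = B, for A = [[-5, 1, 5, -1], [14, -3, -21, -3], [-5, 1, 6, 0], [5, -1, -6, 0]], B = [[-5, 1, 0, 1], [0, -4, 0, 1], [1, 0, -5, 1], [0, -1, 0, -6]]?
trace(A) = -2 but trace(B) = -20. The trace is a similarity invariant, so A and B are not similar.

No.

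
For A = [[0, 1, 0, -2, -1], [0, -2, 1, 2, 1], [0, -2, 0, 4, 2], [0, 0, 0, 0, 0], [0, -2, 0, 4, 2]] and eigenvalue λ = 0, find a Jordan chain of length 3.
v_1 = [[0, 0, 1, 0, 0]]^T, v_2 = [[0, 1, 0, 0, 0]]^T, v_3 = [[1, -2, -2, 0, -2]]^T

We seek v_1 ∈ ker(A^3) \ ker(A^2), then set v_{i+1} = A v_i.

One such chain is v_1 = [[0, 0, 1, 0, 0]]^T, v_2 = [[0, 1, 0, 0, 0]]^T, v_3 = [[1, -2, -2, 0, -2]]^T. Check: A v_3 = [[0, 0, 0, 0, 0]]^T = 0.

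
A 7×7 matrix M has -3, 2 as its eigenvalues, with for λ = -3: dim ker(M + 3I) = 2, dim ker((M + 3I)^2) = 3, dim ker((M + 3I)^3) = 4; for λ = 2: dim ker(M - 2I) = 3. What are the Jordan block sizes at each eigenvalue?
λ = -3: successive nullity increments [2, 1, 1] count blocks of size ≥ k; block sizes are [3, 1].
λ = 2: successive nullity increments [3] count blocks of size ≥ k; block sizes are [1, 1, 1].

Jordan blocks: (-3, 3), (-3, 1), (2, 1), (2, 1), (2, 1)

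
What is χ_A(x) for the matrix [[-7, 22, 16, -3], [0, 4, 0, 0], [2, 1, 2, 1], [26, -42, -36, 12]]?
χ_A(x) = (x - 4)^3(x + 1)

xI - A = [[x + 7, -22, -16, 3], [0, x - 4, 0, 0], [-2, -1, x - 2, -1], [-26, 42, 36, x - 12]].

Expanding det(xI - A) along the first row:
det(xI - A) = + (x + 7)·det([[x - 4, 0, 0], [-1, x - 2, -1], [42, 36, x - 12]]) - (-22)·det([[0, 0, 0], [-2, x - 2, -1], [-26, 36, x - 12]]) + (-16)·det([[0, x - 4, 0], [-2, -1, -1], [-26, 42, x - 12]]) - (3)·det([[0, x - 4, 0], [-2, -1, x - 2], [-26, 42, 36]]).

Evaluating gives χ_A(x) = x^4 - 11x^3 + 36x^2 - 16x - 64 = (x - 4)^3(x + 1).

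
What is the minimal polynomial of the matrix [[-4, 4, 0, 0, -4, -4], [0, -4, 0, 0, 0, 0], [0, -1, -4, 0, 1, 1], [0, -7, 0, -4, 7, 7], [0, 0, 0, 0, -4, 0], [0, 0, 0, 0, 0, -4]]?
The characteristic polynomial factors as (x + 4)^6. The minimal polynomial is ∏(x - λ)^{k_λ} where k_λ is the size of the largest Jordan block at λ.

For λ = -4: rank(A + 4I) = 1, and the largest Jordan block has size 2 (the smallest k with rank((A + 4I)^k) = rank((A + 4I)^(k+1))).

So m_A(x) = (x + 4)^2.

m_A(x) = (x + 4)^2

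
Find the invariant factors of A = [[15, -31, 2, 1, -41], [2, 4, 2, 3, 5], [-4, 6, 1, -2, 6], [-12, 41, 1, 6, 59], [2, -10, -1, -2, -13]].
(x - 3)^2, (x - 3)^2(x - 1)

The Jordan structure of A has elementary divisors (x - 1), (x - 3)^2, (x - 3)^2. Arranging the block sizes at each eigenvalue in decreasing order and taking row products gives the invariant factors.

Invariant factors (smallest first, each dividing the next): (x - 3)^2, (x - 3)^2(x - 1).

Check: the last factor (x - 3)^2(x - 1) is the minimal polynomial, and the product (x - 3)^4(x - 1) is the characteristic polynomial.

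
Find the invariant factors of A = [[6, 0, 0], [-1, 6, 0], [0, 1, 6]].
(x - 6)^3

The Jordan structure of A has elementary divisors (x - 6)^3. Arranging the block sizes at each eigenvalue in decreasing order and taking row products gives the invariant factors.

Invariant factors (smallest first, each dividing the next): (x - 6)^3.

Check: the last factor (x - 6)^3 is the minimal polynomial, and the product (x - 6)^3 is the characteristic polynomial.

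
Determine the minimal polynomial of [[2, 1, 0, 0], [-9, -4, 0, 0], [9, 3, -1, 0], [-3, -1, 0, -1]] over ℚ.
m_A(x) = (x + 1)^2

The characteristic polynomial factors as (x + 1)^4. The minimal polynomial is ∏(x - λ)^{k_λ} where k_λ is the size of the largest Jordan block at λ.

For λ = -1: rank(A + I) = 1, and the largest Jordan block has size 2 (the smallest k with rank((A + I)^k) = rank((A + I)^(k+1))).

So m_A(x) = (x + 1)^2.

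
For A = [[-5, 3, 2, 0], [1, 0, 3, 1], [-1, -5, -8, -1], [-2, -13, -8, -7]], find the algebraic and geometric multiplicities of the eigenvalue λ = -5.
algebraic multiplicity 4, geometric multiplicity 2

The characteristic polynomial is (x + 5)^4, so the factor x + 5 appears with exponent 4: the algebraic multiplicity is 4.

rank(A + 5I) = 2, so the eigenspace has dimension 4 - 2 = 2: the geometric multiplicity is 2.

Since 2 < 4, A is not diagonalizable.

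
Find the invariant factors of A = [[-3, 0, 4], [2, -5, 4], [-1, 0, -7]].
The Jordan structure of A has elementary divisors (x + 5)^2, (x + 5). Arranging the block sizes at each eigenvalue in decreasing order and taking row products gives the invariant factors.

Invariant factors (smallest first, each dividing the next): x + 5, (x + 5)^2.

Check: the last factor (x + 5)^2 is the minimal polynomial, and the product (x + 5)^3 is the characteristic polynomial.

x + 5, (x + 5)^2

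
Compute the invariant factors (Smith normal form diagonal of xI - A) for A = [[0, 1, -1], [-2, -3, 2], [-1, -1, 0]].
x + 1, (x + 1)^2

The Jordan structure of A has elementary divisors (x + 1)^2, (x + 1). Arranging the block sizes at each eigenvalue in decreasing order and taking row products gives the invariant factors.

Invariant factors (smallest first, each dividing the next): x + 1, (x + 1)^2.

Check: the last factor (x + 1)^2 is the minimal polynomial, and the product (x + 1)^3 is the characteristic polynomial.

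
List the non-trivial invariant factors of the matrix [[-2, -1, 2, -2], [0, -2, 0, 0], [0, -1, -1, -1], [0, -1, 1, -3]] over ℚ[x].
(x + 2)^2, (x + 2)^2

The Jordan structure of A has elementary divisors (x + 2)^2, (x + 2)^2. Arranging the block sizes at each eigenvalue in decreasing order and taking row products gives the invariant factors.

Invariant factors (smallest first, each dividing the next): (x + 2)^2, (x + 2)^2.

Check: the last factor (x + 2)^2 is the minimal polynomial, and the product (x + 2)^4 is the characteristic polynomial.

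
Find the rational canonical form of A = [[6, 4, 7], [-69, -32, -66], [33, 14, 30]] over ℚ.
R = [[0, 0, -18], [1, 0, 3], [0, 1, 4]]

The invariant factors of A (the non-unit diagonal entries of the Smith normal form of xI - A over ℚ[x]) are (x - 3)^2(x + 2), each dividing the next. The characteristic polynomial is their product, (x - 3)^2(x + 2).

The rational canonical form is the block-diagonal matrix of companion matrices C(f_i):
R = [[0, 0, -18], [1, 0, 3], [0, 1, 4]].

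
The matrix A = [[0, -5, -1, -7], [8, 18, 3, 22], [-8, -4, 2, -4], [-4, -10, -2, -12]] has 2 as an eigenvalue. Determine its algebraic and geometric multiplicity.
The characteristic polynomial is (x - 2)^4, so the factor x - 2 appears with exponent 4: the algebraic multiplicity is 4.

rank(A - 2I) = 2, so the eigenspace has dimension 4 - 2 = 2: the geometric multiplicity is 2.

Since 2 < 4, A is not diagonalizable.

algebraic multiplicity 4, geometric multiplicity 2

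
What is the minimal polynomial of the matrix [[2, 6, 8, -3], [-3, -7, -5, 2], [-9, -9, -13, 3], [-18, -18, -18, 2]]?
m_A(x) = (x + 4)^2

The characteristic polynomial factors as (x + 4)^4. The minimal polynomial is ∏(x - λ)^{k_λ} where k_λ is the size of the largest Jordan block at λ.

For λ = -4: rank(A + 4I) = 2, and the largest Jordan block has size 2 (the smallest k with rank((A + 4I)^k) = rank((A + 4I)^(k+1))).

So m_A(x) = (x + 4)^2.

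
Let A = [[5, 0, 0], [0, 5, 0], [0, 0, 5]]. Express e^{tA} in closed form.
A has Jordan form J = [[5, 0, 0], [0, 5, 0], [0, 0, 5]] with A = PJP^{-1}, so e^{tA} = P e^{tJ} P^{-1}.

For a Jordan block J_k(λ), e^{tJ_k(λ)} = e^{λt} · (I + tN + t^2 N^2/2! + ... + t^{k-1} N^{k-1}/(k-1)!) where N is the nilpotent superdiagonal part.

Assembling the blocks and conjugating back gives the entries of e^{tA} as shown above.

e^{tA} = [[e^{5*t}, 0, 0], [0, e^{5*t}, 0], [0, 0, e^{5*t}]]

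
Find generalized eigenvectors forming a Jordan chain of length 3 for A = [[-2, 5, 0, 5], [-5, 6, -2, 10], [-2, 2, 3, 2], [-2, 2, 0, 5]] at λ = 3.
We seek v_1 ∈ ker((A - 3I)^3) \ ker((A - 3I)^2), then set v_{i+1} = (A - 3I) v_i.

One such chain is v_1 = [[2, 1, 1, 1]]^T, v_2 = [[0, 1, 0, 0]]^T, v_3 = [[5, 3, 2, 2]]^T. Check: (A - 3I) v_3 = [[0, 0, 0, 0]]^T = 0.

v_1 = [[2, 1, 1, 1]]^T, v_2 = [[0, 1, 0, 0]]^T, v_3 = [[5, 3, 2, 2]]^T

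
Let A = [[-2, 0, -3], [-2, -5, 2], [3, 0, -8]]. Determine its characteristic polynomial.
χ_A(x) = (x + 5)^3

xI - A = [[x + 2, 0, 3], [2, x + 5, -2], [-3, 0, x + 8]].

Expanding det(xI - A) along the first row:
det(xI - A) = + (x + 2)·det([[x + 5, -2], [0, x + 8]]) - (0)·det([[2, -2], [-3, x + 8]]) + (3)·det([[2, x + 5], [-3, 0]]).

Evaluating gives χ_A(x) = x^3 + 15x^2 + 75x + 125 = (x + 5)^3.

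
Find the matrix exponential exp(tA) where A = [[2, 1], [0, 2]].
A has Jordan form J = [[2, 1], [0, 2]] with A = PJP^{-1}, so e^{tA} = P e^{tJ} P^{-1}.

For a Jordan block J_k(λ), e^{tJ_k(λ)} = e^{λt} · (I + tN + t^2 N^2/2! + ... + t^{k-1} N^{k-1}/(k-1)!) where N is the nilpotent superdiagonal part.

Assembling the blocks and conjugating back gives the entries of e^{tA} as shown above.

e^{tA} = [[e^{2*t}, t*e^{2*t}], [0, e^{2*t}]]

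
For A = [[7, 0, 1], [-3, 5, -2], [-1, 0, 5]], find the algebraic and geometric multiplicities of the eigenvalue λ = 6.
The characteristic polynomial is (x - 6)^2(x - 5), so the factor x - 6 appears with exponent 2: the algebraic multiplicity is 2.

rank(A - 6I) = 2, so the eigenspace has dimension 3 - 2 = 1: the geometric multiplicity is 1.

Since 1 < 2, A is not diagonalizable.

algebraic multiplicity 2, geometric multiplicity 1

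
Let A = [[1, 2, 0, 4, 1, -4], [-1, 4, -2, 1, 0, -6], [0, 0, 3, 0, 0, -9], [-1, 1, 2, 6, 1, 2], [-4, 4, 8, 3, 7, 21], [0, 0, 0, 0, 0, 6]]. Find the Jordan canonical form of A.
The characteristic polynomial is det(xI - A) = (x - 6)^3(x - 3)^3, so the eigenvalues are 3 (algebraic multiplicity 3), 6 (algebraic multiplicity 3).

For λ = 3: rank(A - 3I) = 4, rank((A - 3I)^2) = 3. The eigenspace has dimension 6 - 4 = 2, so there are 2 Jordan blocks; the rank sequence gives block sizes [2, 1].

For λ = 6: rank(A - 6I) = 5, rank((A - 6I)^2) = 4, rank((A - 6I)^3) = 3. The eigenspace has dimension 6 - 5 = 1, so there is 1 Jordan block; the rank sequence gives block sizes [3].

Assembling the blocks gives the Jordan form J above.

J = [[3, 1, 0, 0, 0, 0], [0, 3, 0, 0, 0, 0], [0, 0, 3, 0, 0, 0], [0, 0, 0, 6, 1, 0], [0, 0, 0, 0, 6, 1], [0, 0, 0, 0, 0, 6]]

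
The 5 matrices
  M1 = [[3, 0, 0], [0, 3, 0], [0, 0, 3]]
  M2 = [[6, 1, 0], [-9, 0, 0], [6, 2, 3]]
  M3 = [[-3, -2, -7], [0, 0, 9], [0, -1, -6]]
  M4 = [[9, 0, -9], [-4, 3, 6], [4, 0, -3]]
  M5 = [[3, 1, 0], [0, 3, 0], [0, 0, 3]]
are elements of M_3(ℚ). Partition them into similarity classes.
Characteristic polynomials: χ_{M1} = (x - 3)^3, χ_{M2} = (x - 3)^3, χ_{M3} = (x + 3)^3, χ_{M4} = (x - 3)^3, χ_{M5} = (x - 3)^3.

{M1}: invariant factors x - 3, x - 3, x - 3.

{M2, M4, M5}: invariant factors x - 3, (x - 3)^2.

{M3}: invariant factors (x + 3)^3.

Matrices are similar if and only if their invariant-factor lists agree; the partition into similarity classes is {M1}, {M2, M4, M5}, {M3}.

3 classes: {M1}, {M2, M4, M5}, {M3}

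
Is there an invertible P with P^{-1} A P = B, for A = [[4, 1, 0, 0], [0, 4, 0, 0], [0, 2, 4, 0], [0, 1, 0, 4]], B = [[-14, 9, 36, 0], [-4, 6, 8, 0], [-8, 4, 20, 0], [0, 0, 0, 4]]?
Yes.

Two matrices over a field are similar if and only if they have the same invariant factors.

Both A and B have characteristic polynomial (x - 4)^4 and minimal polynomial (x - 4)^2. Computing further, both have invariant factors x - 4, x - 4, (x - 4)^2. Hence A and B are similar.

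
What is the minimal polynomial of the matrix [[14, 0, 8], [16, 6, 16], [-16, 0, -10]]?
The characteristic polynomial factors as (x - 6)^2(x + 2). The minimal polynomial is ∏(x - λ)^{k_λ} where k_λ is the size of the largest Jordan block at λ.

For λ = -2: rank(A + 2I) = 2, and the largest Jordan block has size 1 (the smallest k with rank((A + 2I)^k) = rank((A + 2I)^(k+1))).
For λ = 6: rank(A - 6I) = 1, and the largest Jordan block has size 1 (the smallest k with rank((A - 6I)^k) = rank((A - 6I)^(k+1))).

So m_A(x) = (x - 6)(x + 2).

m_A(x) = (x - 6)(x + 2)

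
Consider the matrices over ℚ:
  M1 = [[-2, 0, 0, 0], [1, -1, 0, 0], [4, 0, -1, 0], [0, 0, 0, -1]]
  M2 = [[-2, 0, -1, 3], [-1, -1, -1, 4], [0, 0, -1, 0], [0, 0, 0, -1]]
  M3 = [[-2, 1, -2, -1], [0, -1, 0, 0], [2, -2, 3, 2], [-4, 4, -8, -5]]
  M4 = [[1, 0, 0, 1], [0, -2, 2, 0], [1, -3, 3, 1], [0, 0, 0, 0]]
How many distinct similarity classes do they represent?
3 classes: {M1, M3}, {M2}, {M4}

Characteristic polynomials: χ_{M1} = (x + 1)^3(x + 2), χ_{M2} = (x + 1)^3(x + 2), χ_{M3} = (x + 1)^3(x + 2), χ_{M4} = x^2(x - 1)^2.

{M1, M3}: invariant factors x + 1, x + 1, (x + 1)(x + 2).

{M2}: invariant factors x + 1, (x + 1)^2(x + 2).

{M4}: invariant factors x, x(x - 1)^2.

Matrices are similar if and only if their invariant-factor lists agree; the partition into similarity classes is {M1, M3}, {M2}, {M4}.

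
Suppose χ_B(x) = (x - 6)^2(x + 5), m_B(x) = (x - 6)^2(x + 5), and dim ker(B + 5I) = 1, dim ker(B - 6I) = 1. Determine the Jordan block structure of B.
λ = -5: algebraic multiplicity 1 (exponent in χ_B), largest block size 1 (exponent in m_B), 1 block (geometric multiplicity). This forces block sizes [1].
λ = 6: algebraic multiplicity 2 (exponent in χ_B), largest block size 2 (exponent in m_B), 1 block (geometric multiplicity). This forces block sizes [2].

Jordan blocks: (-5, 1), (6, 2)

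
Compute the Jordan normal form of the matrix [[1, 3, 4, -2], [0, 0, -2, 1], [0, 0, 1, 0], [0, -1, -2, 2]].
J = [[1, 1, 0, 0], [0, 1, 1, 0], [0, 0, 1, 0], [0, 0, 0, 1]]

The characteristic polynomial is det(xI - A) = (x - 1)^4, so the eigenvalues are 1 (algebraic multiplicity 4).

For λ = 1: rank(A - I) = 2, rank((A - I)^2) = 1, rank((A - I)^3) = 0. The eigenspace has dimension 4 - 2 = 2, so there are 2 Jordan blocks; the rank sequence gives block sizes [3, 1].

Assembling the blocks gives the Jordan form J above.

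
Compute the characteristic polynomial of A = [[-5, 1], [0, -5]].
χ_A(x) = (x + 5)^2

xI - A = [[x + 5, -1], [0, x + 5]].

Expanding det(xI - A) along the first row:
det(xI - A) = + (x + 5)·det([[x + 5]]) - (-1)·det([[0]]).

Evaluating gives χ_A(x) = x^2 + 10x + 25 = (x + 5)^2.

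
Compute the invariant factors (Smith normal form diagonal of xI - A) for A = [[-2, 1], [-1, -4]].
(x + 3)^2

The Jordan structure of A has elementary divisors (x + 3)^2. Arranging the block sizes at each eigenvalue in decreasing order and taking row products gives the invariant factors.

Invariant factors (smallest first, each dividing the next): (x + 3)^2.

Check: the last factor (x + 3)^2 is the minimal polynomial, and the product (x + 3)^2 is the characteristic polynomial.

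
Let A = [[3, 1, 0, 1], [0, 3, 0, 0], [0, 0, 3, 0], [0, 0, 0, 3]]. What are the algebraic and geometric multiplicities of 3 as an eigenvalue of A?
The characteristic polynomial is (x - 3)^4, so the factor x - 3 appears with exponent 4: the algebraic multiplicity is 4.

rank(A - 3I) = 1, so the eigenspace has dimension 4 - 1 = 3: the geometric multiplicity is 3.

Since 3 < 4, A is not diagonalizable.

algebraic multiplicity 4, geometric multiplicity 3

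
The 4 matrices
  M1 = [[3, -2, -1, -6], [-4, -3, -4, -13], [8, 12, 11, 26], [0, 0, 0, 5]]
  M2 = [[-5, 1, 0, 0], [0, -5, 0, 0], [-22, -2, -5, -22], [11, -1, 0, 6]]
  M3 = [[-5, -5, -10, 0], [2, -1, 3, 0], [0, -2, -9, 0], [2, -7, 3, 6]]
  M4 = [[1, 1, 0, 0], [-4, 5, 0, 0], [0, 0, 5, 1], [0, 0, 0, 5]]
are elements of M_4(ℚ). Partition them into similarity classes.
Characteristic polynomials: χ_{M1} = (x - 5)^2(x - 3)^2, χ_{M2} = (x - 6)(x + 5)^3, χ_{M3} = (x - 6)(x + 5)^3, χ_{M4} = (x - 5)^2(x - 3)^2.

{M1, M4}: invariant factors (x - 5)^2(x - 3)^2.

{M2}: invariant factors x + 5, (x - 6)(x + 5)^2.

{M3}: invariant factors (x - 6)(x + 5)^3.

Matrices are similar if and only if their invariant-factor lists agree; the partition into similarity classes is {M1, M4}, {M2}, {M3}.

3 classes: {M1, M4}, {M2}, {M3}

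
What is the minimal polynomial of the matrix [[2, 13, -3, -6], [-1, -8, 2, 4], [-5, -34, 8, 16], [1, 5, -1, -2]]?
The characteristic polynomial factors as x^4. The minimal polynomial is ∏(x - λ)^{k_λ} where k_λ is the size of the largest Jordan block at λ.

For λ = 0: rank(A) = 2, and the largest Jordan block has size 3 (the smallest k with rank(A^k) = rank(A^(k+1))).

So m_A(x) = x^3.

m_A(x) = x^3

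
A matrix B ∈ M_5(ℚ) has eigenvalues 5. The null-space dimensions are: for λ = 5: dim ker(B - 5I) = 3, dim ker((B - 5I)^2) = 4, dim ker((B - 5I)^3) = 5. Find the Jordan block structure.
Jordan blocks: (5, 3), (5, 1), (5, 1)

λ = 5: successive nullity increments [3, 1, 1] count blocks of size ≥ k; block sizes are [3, 1, 1].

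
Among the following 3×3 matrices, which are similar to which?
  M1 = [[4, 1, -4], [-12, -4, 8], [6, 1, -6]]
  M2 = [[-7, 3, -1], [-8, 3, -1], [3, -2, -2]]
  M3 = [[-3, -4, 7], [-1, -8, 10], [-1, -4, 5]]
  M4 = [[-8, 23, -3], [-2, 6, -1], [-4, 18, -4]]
Characteristic polynomials: χ_{M1} = (x + 2)^3, χ_{M2} = (x + 2)^3, χ_{M3} = (x + 2)^3, χ_{M4} = (x + 2)^3.

{M1}: invariant factors x + 2, (x + 2)^2.

{M2, M3, M4}: invariant factors (x + 2)^3.

Matrices are similar if and only if their invariant-factor lists agree; the partition into similarity classes is {M1}, {M2, M3, M4}.

2 classes: {M1}, {M2, M3, M4}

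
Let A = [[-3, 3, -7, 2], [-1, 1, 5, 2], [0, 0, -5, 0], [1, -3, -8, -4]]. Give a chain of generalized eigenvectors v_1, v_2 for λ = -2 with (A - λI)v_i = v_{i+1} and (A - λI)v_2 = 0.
We seek v_1 ∈ ker((A + 2I)^2) \ ker(A + 2I), then set v_{i+1} = (A + 2I) v_i.

One such chain is v_1 = [[0, 1, 0, -1]]^T, v_2 = [[1, 1, 0, -1]]^T. Check: (A + 2I) v_2 = [[0, 0, 0, 0]]^T = 0.

v_1 = [[0, 1, 0, -1]]^T, v_2 = [[1, 1, 0, -1]]^T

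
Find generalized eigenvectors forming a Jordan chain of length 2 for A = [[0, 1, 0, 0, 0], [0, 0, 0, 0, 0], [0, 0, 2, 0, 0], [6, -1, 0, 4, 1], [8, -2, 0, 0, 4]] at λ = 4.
v_1 = [[0, 0, 0, 0, 1]]^T, v_2 = [[0, 0, 0, 1, 0]]^T

We seek v_1 ∈ ker((A - 4I)^2) \ ker(A - 4I), then set v_{i+1} = (A - 4I) v_i.

One such chain is v_1 = [[0, 0, 0, 0, 1]]^T, v_2 = [[0, 0, 0, 1, 0]]^T. Check: (A - 4I) v_2 = [[0, 0, 0, 0, 0]]^T = 0.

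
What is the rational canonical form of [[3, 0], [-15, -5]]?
The invariant factors of A (the non-unit diagonal entries of the Smith normal form of xI - A over ℚ[x]) are (x - 3)(x + 5), each dividing the next. The characteristic polynomial is their product, (x - 3)(x + 5).

The rational canonical form is the block-diagonal matrix of companion matrices C(f_i):
R = [[0, 15], [1, -2]].

R = [[0, 15], [1, -2]]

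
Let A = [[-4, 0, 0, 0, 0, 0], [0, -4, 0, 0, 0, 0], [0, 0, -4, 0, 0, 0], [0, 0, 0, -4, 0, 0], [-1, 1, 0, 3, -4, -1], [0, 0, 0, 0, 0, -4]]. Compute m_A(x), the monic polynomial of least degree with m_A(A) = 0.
m_A(x) = (x + 4)^2

The characteristic polynomial factors as (x + 4)^6. The minimal polynomial is ∏(x - λ)^{k_λ} where k_λ is the size of the largest Jordan block at λ.

For λ = -4: rank(A + 4I) = 1, and the largest Jordan block has size 2 (the smallest k with rank((A + 4I)^k) = rank((A + 4I)^(k+1))).

So m_A(x) = (x + 4)^2.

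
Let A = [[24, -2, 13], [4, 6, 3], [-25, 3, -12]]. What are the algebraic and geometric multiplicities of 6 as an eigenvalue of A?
algebraic multiplicity 3, geometric multiplicity 1

The characteristic polynomial is (x - 6)^3, so the factor x - 6 appears with exponent 3: the algebraic multiplicity is 3.

rank(A - 6I) = 2, so the eigenspace has dimension 3 - 2 = 1: the geometric multiplicity is 1.

Since 1 < 3, A is not diagonalizable.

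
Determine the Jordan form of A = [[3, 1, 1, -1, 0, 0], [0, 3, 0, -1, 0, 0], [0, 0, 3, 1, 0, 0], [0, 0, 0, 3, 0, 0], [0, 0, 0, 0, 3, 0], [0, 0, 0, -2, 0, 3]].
The characteristic polynomial is det(xI - A) = (x - 3)^6, so the eigenvalues are 3 (algebraic multiplicity 6).

For λ = 3: rank(A - 3I) = 2, rank((A - 3I)^2) = 0. The eigenspace has dimension 6 - 2 = 4, so there are 4 Jordan blocks; the rank sequence gives block sizes [2, 2, 1, 1].

Assembling the blocks gives the Jordan form J above.

J = [[3, 1, 0, 0, 0, 0], [0, 3, 0, 0, 0, 0], [0, 0, 3, 1, 0, 0], [0, 0, 0, 3, 0, 0], [0, 0, 0, 0, 3, 0], [0, 0, 0, 0, 0, 3]]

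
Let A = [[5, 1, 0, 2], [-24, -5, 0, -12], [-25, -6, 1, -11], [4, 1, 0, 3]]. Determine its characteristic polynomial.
χ_A(x) = (x - 1)^4

xI - A = [[x - 5, -1, 0, -2], [24, x + 5, 0, 12], [25, 6, x - 1, 11], [-4, -1, 0, x - 3]].

Expanding det(xI - A) along the first row:
det(xI - A) = + (x - 5)·det([[x + 5, 0, 12], [6, x - 1, 11], [-1, 0, x - 3]]) - (-1)·det([[24, 0, 12], [25, x - 1, 11], [-4, 0, x - 3]]) + (0)·det([[24, x + 5, 12], [25, 6, 11], [-4, -1, x - 3]]) - (-2)·det([[24, x + 5, 0], [25, 6, x - 1], [-4, -1, 0]]).

Evaluating gives χ_A(x) = x^4 - 4x^3 + 6x^2 - 4x + 1 = (x - 1)^4.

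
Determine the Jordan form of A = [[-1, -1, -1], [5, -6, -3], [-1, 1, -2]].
The characteristic polynomial is det(xI - A) = (x + 3)^3, so the eigenvalues are -3 (algebraic multiplicity 3).

For λ = -3: rank(A + 3I) = 2, rank((A + 3I)^2) = 1, rank((A + 3I)^3) = 0. The eigenspace has dimension 3 - 2 = 1, so there is 1 Jordan block; the rank sequence gives block sizes [3].

Assembling the blocks gives the Jordan form J above.

J = [[-3, 1, 0], [0, -3, 1], [0, 0, -3]]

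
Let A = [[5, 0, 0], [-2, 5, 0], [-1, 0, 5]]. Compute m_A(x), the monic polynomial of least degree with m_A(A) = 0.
m_A(x) = (x - 5)^2

The characteristic polynomial factors as (x - 5)^3. The minimal polynomial is ∏(x - λ)^{k_λ} where k_λ is the size of the largest Jordan block at λ.

For λ = 5: rank(A - 5I) = 1, and the largest Jordan block has size 2 (the smallest k with rank((A - 5I)^k) = rank((A - 5I)^(k+1))).

So m_A(x) = (x - 5)^2.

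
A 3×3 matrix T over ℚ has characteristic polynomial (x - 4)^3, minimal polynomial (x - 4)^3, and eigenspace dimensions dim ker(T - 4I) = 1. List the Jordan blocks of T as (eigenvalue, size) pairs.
Jordan blocks: (4, 3)

λ = 4: algebraic multiplicity 3 (exponent in χ_T), largest block size 3 (exponent in m_T), 1 block (geometric multiplicity). This forces block sizes [3].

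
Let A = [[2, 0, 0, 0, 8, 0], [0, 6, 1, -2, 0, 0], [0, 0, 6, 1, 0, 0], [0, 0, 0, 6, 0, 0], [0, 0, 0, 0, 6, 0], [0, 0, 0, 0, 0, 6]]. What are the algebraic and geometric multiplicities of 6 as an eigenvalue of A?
algebraic multiplicity 5, geometric multiplicity 3

The characteristic polynomial is (x - 6)^5(x - 2), so the factor x - 6 appears with exponent 5: the algebraic multiplicity is 5.

rank(A - 6I) = 3, so the eigenspace has dimension 6 - 3 = 3: the geometric multiplicity is 3.

Since 3 < 5, A is not diagonalizable.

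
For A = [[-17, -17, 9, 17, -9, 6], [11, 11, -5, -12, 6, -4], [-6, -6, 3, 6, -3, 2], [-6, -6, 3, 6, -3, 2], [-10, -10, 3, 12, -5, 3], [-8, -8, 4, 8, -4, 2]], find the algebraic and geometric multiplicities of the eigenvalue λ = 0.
algebraic multiplicity 6, geometric multiplicity 2

The characteristic polynomial is x^6, so the factor x appears with exponent 6: the algebraic multiplicity is 6.

rank(A) = 4, so the eigenspace has dimension 6 - 4 = 2: the geometric multiplicity is 2.

Since 2 < 6, A is not diagonalizable.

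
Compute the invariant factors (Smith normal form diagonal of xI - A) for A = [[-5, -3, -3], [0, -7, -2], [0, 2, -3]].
x + 5, (x + 5)^2

The Jordan structure of A has elementary divisors (x + 5)^2, (x + 5). Arranging the block sizes at each eigenvalue in decreasing order and taking row products gives the invariant factors.

Invariant factors (smallest first, each dividing the next): x + 5, (x + 5)^2.

Check: the last factor (x + 5)^2 is the minimal polynomial, and the product (x + 5)^3 is the characteristic polynomial.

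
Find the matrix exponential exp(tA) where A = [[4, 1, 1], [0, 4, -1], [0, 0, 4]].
e^{tA} = [[e^{4*t}, t*e^{4*t}, t*(2 - t)*e^{4*t}/2], [0, e^{4*t}, -t*e^{4*t}], [0, 0, e^{4*t}]]

A has Jordan form J = [[4, 1, 0], [0, 4, 1], [0, 0, 4]] with A = PJP^{-1}, so e^{tA} = P e^{tJ} P^{-1}.

For a Jordan block J_k(λ), e^{tJ_k(λ)} = e^{λt} · (I + tN + t^2 N^2/2! + ... + t^{k-1} N^{k-1}/(k-1)!) where N is the nilpotent superdiagonal part.

Assembling the blocks and conjugating back gives the entries of e^{tA} as shown above.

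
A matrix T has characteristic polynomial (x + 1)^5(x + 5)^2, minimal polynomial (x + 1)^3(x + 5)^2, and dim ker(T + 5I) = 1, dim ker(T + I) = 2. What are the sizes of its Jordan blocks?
λ = -5: algebraic multiplicity 2 (exponent in χ_T), largest block size 2 (exponent in m_T), 1 block (geometric multiplicity). This forces block sizes [2].
λ = -1: algebraic multiplicity 5 (exponent in χ_T), largest block size 3 (exponent in m_T), 2 blocks (geometric multiplicity). These force block sizes [3, 2].

Jordan blocks: (-5, 2), (-1, 3), (-1, 2)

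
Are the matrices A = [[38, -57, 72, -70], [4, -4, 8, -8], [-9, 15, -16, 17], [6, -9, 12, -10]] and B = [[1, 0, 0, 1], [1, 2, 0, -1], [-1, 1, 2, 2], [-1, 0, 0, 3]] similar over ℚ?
Two matrices over a field are similar if and only if they have the same invariant factors.

Both A and B have characteristic polynomial (x - 2)^4 and minimal polynomial (x - 2)^2. Computing further, both have invariant factors (x - 2)^2, (x - 2)^2. Hence A and B are similar.

Yes.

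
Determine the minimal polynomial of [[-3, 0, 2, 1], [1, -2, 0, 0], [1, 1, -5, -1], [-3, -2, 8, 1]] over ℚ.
m_A(x) = (x + 2)^3(x + 3)

The characteristic polynomial factors as (x + 2)^3(x + 3). The minimal polynomial is ∏(x - λ)^{k_λ} where k_λ is the size of the largest Jordan block at λ.

For λ = -3: rank(A + 3I) = 3, and the largest Jordan block has size 1 (the smallest k with rank((A + 3I)^k) = rank((A + 3I)^(k+1))).
For λ = -2: rank(A + 2I) = 3, and the largest Jordan block has size 3 (the smallest k with rank((A + 2I)^k) = rank((A + 2I)^(k+1))).

So m_A(x) = (x + 2)^3(x + 3).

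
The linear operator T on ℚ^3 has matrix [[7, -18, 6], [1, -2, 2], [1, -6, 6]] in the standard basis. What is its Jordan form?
J = [[3, 0, 0], [0, 4, 0], [0, 0, 4]]

The characteristic polynomial is det(xI - A) = (x - 4)^2(x - 3), so the eigenvalues are 3 (algebraic multiplicity 1), 4 (algebraic multiplicity 2).

For λ = 3: algebraic multiplicity 1 gives one 1×1 block.

For λ = 4: rank(A - 4I) = 1. The eigenspace has dimension 3 - 1 = 2, so there are 2 Jordan blocks; the rank sequence gives block sizes [1, 1].

Assembling the blocks gives the Jordan form J above.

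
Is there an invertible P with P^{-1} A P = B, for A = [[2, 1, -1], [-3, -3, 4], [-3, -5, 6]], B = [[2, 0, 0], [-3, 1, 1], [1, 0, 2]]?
Yes.

Two matrices over a field are similar if and only if they have the same invariant factors.

Both A and B have characteristic polynomial (x - 2)^2(x - 1) and minimal polynomial (x - 2)^2(x - 1). Computing further, both have invariant factors (x - 2)^2(x - 1). Hence A and B are similar.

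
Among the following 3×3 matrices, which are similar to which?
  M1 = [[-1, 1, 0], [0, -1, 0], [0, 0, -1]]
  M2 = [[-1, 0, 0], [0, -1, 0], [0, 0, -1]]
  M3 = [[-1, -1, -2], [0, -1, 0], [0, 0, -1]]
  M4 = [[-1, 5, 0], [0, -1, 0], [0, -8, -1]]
Characteristic polynomials: χ_{M1} = (x + 1)^3, χ_{M2} = (x + 1)^3, χ_{M3} = (x + 1)^3, χ_{M4} = (x + 1)^3.

{M1, M3, M4}: invariant factors x + 1, (x + 1)^2.

{M2}: invariant factors x + 1, x + 1, x + 1.

Matrices are similar if and only if their invariant-factor lists agree; the partition into similarity classes is {M1, M3, M4}, {M2}.

2 classes: {M1, M3, M4}, {M2}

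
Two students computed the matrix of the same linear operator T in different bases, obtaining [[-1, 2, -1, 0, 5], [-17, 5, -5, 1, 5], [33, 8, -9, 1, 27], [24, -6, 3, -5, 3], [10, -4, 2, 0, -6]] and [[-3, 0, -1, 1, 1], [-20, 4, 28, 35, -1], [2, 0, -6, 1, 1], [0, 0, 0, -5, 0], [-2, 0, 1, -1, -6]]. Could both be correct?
No.

Both have characteristic polynomial (x - 4)(x + 5)^4, but the minimal polynomial of A is (x - 4)(x + 5)^3 while the minimal polynomial of B is (x - 4)(x + 5)^2. The minimal polynomial is a similarity invariant, so A and B are not similar.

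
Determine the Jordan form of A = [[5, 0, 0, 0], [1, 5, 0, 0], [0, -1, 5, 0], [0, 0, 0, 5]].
J = [[5, 1, 0, 0], [0, 5, 1, 0], [0, 0, 5, 0], [0, 0, 0, 5]]

The characteristic polynomial is det(xI - A) = (x - 5)^4, so the eigenvalues are 5 (algebraic multiplicity 4).

For λ = 5: rank(A - 5I) = 2, rank((A - 5I)^2) = 1, rank((A - 5I)^3) = 0. The eigenspace has dimension 4 - 2 = 2, so there are 2 Jordan blocks; the rank sequence gives block sizes [3, 1].

Assembling the blocks gives the Jordan form J above.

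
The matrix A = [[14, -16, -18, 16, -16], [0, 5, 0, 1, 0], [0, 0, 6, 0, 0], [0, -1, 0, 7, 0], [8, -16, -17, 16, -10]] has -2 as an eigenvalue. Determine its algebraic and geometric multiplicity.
algebraic multiplicity 1, geometric multiplicity 1

The characteristic polynomial is (x - 6)^4(x + 2), so the factor x + 2 appears with exponent 1: the algebraic multiplicity is 1.

rank(A + 2I) = 4, so the eigenspace has dimension 5 - 4 = 1: the geometric multiplicity is 1.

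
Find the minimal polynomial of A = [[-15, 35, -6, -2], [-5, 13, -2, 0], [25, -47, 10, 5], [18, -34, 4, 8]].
m_A(x) = (x - 4)^2

The characteristic polynomial factors as (x - 4)^4. The minimal polynomial is ∏(x - λ)^{k_λ} where k_λ is the size of the largest Jordan block at λ.

For λ = 4: rank(A - 4I) = 2, and the largest Jordan block has size 2 (the smallest k with rank((A - 4I)^k) = rank((A - 4I)^(k+1))).

So m_A(x) = (x - 4)^2.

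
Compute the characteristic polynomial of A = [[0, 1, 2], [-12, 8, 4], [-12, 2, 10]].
xI - A = [[x, -1, -2], [12, x - 8, -4], [12, -2, x - 10]].

Expanding det(xI - A) along the first row:
det(xI - A) = + (x)·det([[x - 8, -4], [-2, x - 10]]) - (-1)·det([[12, -4], [12, x - 10]]) + (-2)·det([[12, x - 8], [12, -2]]).

Evaluating gives χ_A(x) = x^3 - 18x^2 + 108x - 216 = (x - 6)^3.

χ_A(x) = (x - 6)^3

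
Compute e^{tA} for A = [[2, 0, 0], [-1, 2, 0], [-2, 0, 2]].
e^{tA} = [[e^{2*t}, 0, 0], [-t*e^{2*t}, e^{2*t}, 0], [-2*t*e^{2*t}, 0, e^{2*t}]]

A has Jordan form J = [[2, 1, 0], [0, 2, 0], [0, 0, 2]] with A = PJP^{-1}, so e^{tA} = P e^{tJ} P^{-1}.

For a Jordan block J_k(λ), e^{tJ_k(λ)} = e^{λt} · (I + tN + t^2 N^2/2! + ... + t^{k-1} N^{k-1}/(k-1)!) where N is the nilpotent superdiagonal part.

Assembling the blocks and conjugating back gives the entries of e^{tA} as shown above.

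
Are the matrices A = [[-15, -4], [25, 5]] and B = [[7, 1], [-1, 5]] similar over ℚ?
No.

trace(A) = -10 but trace(B) = 12. The trace is a similarity invariant, so A and B are not similar.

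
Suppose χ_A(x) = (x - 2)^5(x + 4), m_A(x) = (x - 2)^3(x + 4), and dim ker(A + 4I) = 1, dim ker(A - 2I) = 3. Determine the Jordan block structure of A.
Jordan blocks: (-4, 1), (2, 3), (2, 1), (2, 1)

λ = -4: algebraic multiplicity 1 (exponent in χ_A), largest block size 1 (exponent in m_A), 1 block (geometric multiplicity). This forces block sizes [1].
λ = 2: algebraic multiplicity 5 (exponent in χ_A), largest block size 3 (exponent in m_A), 3 blocks (geometric multiplicity). These force block sizes [3, 1, 1].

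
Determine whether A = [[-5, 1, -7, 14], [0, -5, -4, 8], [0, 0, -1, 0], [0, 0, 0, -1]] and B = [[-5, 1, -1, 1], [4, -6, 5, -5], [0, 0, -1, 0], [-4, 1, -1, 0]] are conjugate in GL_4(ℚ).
Two matrices over a field are similar if and only if they have the same invariant factors.

Both A and B have characteristic polynomial (x + 1)^2(x + 5)^2 and minimal polynomial (x + 1)(x + 5)^2. Computing further, both have invariant factors x + 1, (x + 1)(x + 5)^2. Hence A and B are similar.

Yes.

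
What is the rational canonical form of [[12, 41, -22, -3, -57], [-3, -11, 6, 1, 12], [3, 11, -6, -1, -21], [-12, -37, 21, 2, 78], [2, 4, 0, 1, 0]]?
R = [[0, 3, 0, 0, 0], [1, -3, 0, 0, 0], [0, 0, 0, 0, -9], [0, 0, 1, 0, 12], [0, 0, 0, 1, 0]]

The invariant factors of A (the non-unit diagonal entries of the Smith normal form of xI - A over ℚ[x]) are x^2 + 3x - 3, (x - 3)(x^2 + 3x - 3), each dividing the next. The characteristic polynomial is their product, (x - 3)(x^2 + 3x - 3)^2.

The rational canonical form is the block-diagonal matrix of companion matrices C(f_i):
R = [[0, 3, 0, 0, 0], [1, -3, 0, 0, 0], [0, 0, 0, 0, -9], [0, 0, 1, 0, 12], [0, 0, 0, 1, 0]].

Note the characteristic polynomial does not split into linear factors over ℚ, so A has no Jordan form over ℚ; the rational canonical form exists over any field.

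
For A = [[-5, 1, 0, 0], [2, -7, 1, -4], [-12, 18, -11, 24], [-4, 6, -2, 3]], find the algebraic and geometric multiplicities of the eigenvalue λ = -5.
algebraic multiplicity 4, geometric multiplicity 2

The characteristic polynomial is (x + 5)^4, so the factor x + 5 appears with exponent 4: the algebraic multiplicity is 4.

rank(A + 5I) = 2, so the eigenspace has dimension 4 - 2 = 2: the geometric multiplicity is 2.

Since 2 < 4, A is not diagonalizable.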